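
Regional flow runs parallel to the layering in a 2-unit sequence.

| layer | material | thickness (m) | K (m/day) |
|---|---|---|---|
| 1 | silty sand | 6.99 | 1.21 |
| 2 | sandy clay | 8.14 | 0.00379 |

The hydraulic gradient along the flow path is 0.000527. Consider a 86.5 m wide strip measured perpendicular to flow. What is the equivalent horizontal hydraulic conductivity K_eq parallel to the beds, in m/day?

Flow is parallel to layering, so each bed carries its own Darcy discharge and the transmissivities add.
Σ(K_i·b_i) = 1.21×6.99 + 0.00379×8.14 = 8.489 m²/day.
Total thickness b = 15.13 m, so K_eq = Σ(K_i·b_i)/b = 0.5611 m/day.

0.561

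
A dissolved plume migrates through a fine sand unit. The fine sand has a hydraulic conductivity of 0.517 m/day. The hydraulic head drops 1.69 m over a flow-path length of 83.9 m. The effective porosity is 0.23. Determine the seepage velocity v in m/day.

Hydraulic gradient i = Δh / L = 1.69 / 83.9 = 0.02014.
Darcy flux q = K · i = 0.5170 × 0.02014 = 0.01041 m/day.
Seepage velocity v = q / n_e = 0.01041 / 0.23 = 0.04528 m/day.

0.0453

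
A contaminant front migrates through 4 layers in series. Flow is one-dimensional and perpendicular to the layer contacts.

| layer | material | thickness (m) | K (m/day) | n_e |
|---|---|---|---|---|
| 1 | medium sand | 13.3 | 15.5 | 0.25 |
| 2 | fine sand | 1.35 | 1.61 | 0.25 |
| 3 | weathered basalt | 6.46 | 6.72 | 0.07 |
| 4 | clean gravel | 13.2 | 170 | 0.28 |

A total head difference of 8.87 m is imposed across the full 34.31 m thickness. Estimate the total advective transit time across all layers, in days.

With flow normal to the layers, continuity requires the same specific discharge q through every layer.
Σ(b_i/K_i) = 13.3/15.5 + 1.35/1.61 + 6.46/6.72 + 13.2/170 = 2.736 d.
q = Δh / Σ(b_i/K_i) = 8.87 / 2.736 = 3.243 m/day.
In each layer the seepage velocity is v_i = q/n_i, so the layer transit time is t_i = b_i·n_i / q:
  layer 1 (medium sand): t_1 = 13.3 × 0.25 / 3.243 = 1.025 d
  layer 2 (fine sand): t_2 = 1.35 × 0.25 / 3.243 = 0.1041 d
  layer 3 (weathered basalt): t_3 = 6.46 × 0.07 / 3.243 = 0.1395 d
  layer 4 (clean gravel): t_4 = 13.2 × 0.28 / 3.243 = 1.140 d
Total t = Σ t_i = 2.409 days.

2.41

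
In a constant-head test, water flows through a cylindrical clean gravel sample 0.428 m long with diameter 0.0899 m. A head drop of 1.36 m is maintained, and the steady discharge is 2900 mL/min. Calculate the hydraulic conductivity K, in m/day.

207

Cross-sectional area A = π·(d/2)² = π × (0.0899/2)² = 0.006348 m².
Convert discharge: 2900 mL/min = 4.833e-05 m³/s.
Darcy's law rearranged: K = Q·L / (A·Δh) = 4.833e-05 × 0.428 / (0.006348 × 1.36) = 0.002396 m/s = 207.0 m/day.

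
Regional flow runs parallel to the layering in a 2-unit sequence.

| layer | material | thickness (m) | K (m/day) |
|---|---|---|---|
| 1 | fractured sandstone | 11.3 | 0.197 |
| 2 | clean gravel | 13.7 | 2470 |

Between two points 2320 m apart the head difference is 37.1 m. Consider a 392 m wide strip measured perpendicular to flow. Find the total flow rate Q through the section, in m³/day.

Flow is parallel to layering, so each bed carries its own Darcy discharge and the transmissivities add.
Σ(K_i·b_i) = 0.197×11.3 + 2470×13.7 = 33841 m²/day.
Hydraulic gradient i = Δh / L = 37.1 / 2320 = 0.01599.
Q = Σ(K_i·b_i) · W · i = 33841 × 392 × 0.01599 = 2.121e+05 m³/day.

212000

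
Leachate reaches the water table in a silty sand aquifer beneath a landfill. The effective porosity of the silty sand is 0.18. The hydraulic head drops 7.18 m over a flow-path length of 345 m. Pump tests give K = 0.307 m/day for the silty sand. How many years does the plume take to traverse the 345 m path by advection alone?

Hydraulic gradient i = Δh / L = 7.18 / 345 = 0.02081.
Darcy flux q = K · i = 0.3070 × 0.02081 = 0.006389 m/day.
Seepage velocity v = q / n_e = 0.006389 / 0.18 = 0.03550 m/day.
Travel time t = L / v = 345 / 0.03550 = 9720 days = 26.61 years.

26.6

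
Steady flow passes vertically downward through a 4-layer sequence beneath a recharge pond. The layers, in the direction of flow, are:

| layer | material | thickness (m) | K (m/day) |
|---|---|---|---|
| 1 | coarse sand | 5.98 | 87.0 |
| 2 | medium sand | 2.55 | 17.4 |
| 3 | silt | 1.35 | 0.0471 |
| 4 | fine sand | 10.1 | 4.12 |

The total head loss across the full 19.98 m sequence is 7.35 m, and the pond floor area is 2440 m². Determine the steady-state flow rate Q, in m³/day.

Flow is perpendicular to layering, so the layers act in series and the equivalent K is the thickness-weighted harmonic mean.
Total thickness L = 5.98 + 2.55 + 1.35 + 10.1 = 19.98 m.
Σ(b_i/K_i) = 5.98/87.0 + 2.55/17.4 + 1.35/0.0471 + 10.1/4.12 = 31.33 d.
K_eq = L / Σ(b_i/K_i) = 19.98 / 31.33 = 0.6377 m/day.
Q = K_eq · A · (Δh/L) = 0.6377 × 2440 × (7.35/19.98) = 572.4 m³/day.

572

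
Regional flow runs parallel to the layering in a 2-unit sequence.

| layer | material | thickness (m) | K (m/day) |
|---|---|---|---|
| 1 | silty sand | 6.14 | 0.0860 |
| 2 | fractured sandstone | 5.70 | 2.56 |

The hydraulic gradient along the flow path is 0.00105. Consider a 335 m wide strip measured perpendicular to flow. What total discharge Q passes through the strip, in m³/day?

5.32

Flow is parallel to layering, so each bed carries its own Darcy discharge and the transmissivities add.
Σ(K_i·b_i) = 0.0860×6.14 + 2.56×5.70 = 15.12 m²/day.
Hydraulic gradient i = 0.00105.
Q = Σ(K_i·b_i) · W · i = 15.12 × 335 × 0.001050 = 5.318 m³/day.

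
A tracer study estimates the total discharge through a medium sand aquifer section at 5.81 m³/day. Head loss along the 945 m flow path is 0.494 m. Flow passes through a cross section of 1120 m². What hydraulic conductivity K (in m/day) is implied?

Hydraulic gradient i = Δh / L = 0.494 / 945 = 0.0005228.
From Q = K·A·i, K = Q / (A·i) = 5.81 / (1120 × 0.0005228) = 9.923 m/day.

9.92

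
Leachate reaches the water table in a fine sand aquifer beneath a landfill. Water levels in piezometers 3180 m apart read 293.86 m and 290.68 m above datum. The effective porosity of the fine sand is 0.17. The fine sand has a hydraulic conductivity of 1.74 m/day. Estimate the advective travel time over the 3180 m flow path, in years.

851

Hydraulic gradient i = (293.86 − 290.68) / 3180 = 3.18 / 3180 = 0.001000.
Darcy flux q = K · i = 1.740 × 0.001000 = 0.001740 m/day.
Seepage velocity v = q / n_e = 0.001740 / 0.17 = 0.01024 m/day.
Travel time t = L / v = 3180 / 0.01024 = 3.107e+05 days = 850.6 years.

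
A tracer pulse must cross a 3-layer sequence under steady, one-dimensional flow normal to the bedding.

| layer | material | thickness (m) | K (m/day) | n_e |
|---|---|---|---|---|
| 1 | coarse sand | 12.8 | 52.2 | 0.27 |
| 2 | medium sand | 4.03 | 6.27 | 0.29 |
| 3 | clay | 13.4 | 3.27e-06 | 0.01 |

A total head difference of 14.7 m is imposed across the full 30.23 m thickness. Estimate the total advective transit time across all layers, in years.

3630

With flow normal to the layers, continuity requires the same specific discharge q through every layer.
Σ(b_i/K_i) = 12.8/52.2 + 4.03/6.27 + 13.4/3.27e-06 = 4.098e+06 d.
q = Δh / Σ(b_i/K_i) = 14.7 / 4.098e+06 = 3.587e-06 m/day.
In each layer the seepage velocity is v_i = q/n_i, so the layer transit time is t_i = b_i·n_i / q:
  layer 1 (coarse sand): t_1 = 12.8 × 0.27 / 3.587e-06 = 9.634e+05 d
  layer 2 (medium sand): t_2 = 4.03 × 0.29 / 3.587e-06 = 3.258e+05 d
  layer 3 (clay): t_3 = 13.4 × 0.01 / 3.587e-06 = 37355 d
Total t = Σ t_i = 1.327e+06 days = 3632 years.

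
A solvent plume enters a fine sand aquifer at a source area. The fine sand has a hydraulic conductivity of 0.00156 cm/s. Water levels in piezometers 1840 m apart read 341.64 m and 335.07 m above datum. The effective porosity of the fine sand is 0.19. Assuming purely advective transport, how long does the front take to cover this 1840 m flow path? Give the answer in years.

199

Convert K: 0.00156 cm/s × 864 = 1.348 m/day.
Hydraulic gradient i = (341.64 − 335.07) / 1840 = 6.57 / 1840 = 0.003571.
Darcy flux q = K · i = 1.348 × 0.003571 = 0.004813 m/day.
Seepage velocity v = q / n_e = 0.004813 / 0.19 = 0.02533 m/day.
Travel time t = L / v = 1840 / 0.02533 = 72642 days = 198.9 years.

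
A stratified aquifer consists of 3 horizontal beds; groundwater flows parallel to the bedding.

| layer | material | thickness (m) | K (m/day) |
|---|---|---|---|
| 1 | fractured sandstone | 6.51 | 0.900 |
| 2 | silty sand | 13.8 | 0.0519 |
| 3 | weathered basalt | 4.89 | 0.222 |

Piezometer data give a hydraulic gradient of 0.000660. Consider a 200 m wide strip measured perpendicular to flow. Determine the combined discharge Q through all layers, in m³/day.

Flow is parallel to layering, so each bed carries its own Darcy discharge and the transmissivities add.
Σ(K_i·b_i) = 0.900×6.51 + 0.0519×13.8 + 0.222×4.89 = 7.661 m²/day.
Hydraulic gradient i = 0.000660.
Q = Σ(K_i·b_i) · W · i = 7.661 × 200 × 0.0006600 = 1.011 m³/day.

1.01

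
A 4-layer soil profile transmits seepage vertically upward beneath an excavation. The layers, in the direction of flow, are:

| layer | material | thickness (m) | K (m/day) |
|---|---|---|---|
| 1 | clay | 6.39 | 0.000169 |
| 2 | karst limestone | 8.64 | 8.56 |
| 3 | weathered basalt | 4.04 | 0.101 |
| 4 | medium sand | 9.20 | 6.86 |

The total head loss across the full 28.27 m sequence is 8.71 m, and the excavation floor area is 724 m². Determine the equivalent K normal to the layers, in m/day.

Flow is perpendicular to layering, so the layers act in series and the equivalent K is the thickness-weighted harmonic mean.
Total thickness L = 6.39 + 8.64 + 4.04 + 9.20 = 28.27 m.
Σ(b_i/K_i) = 6.39/0.000169 + 8.64/8.56 + 4.04/0.101 + 9.20/6.86 = 37853 d.
K_eq = L / Σ(b_i/K_i) = 28.27 / 37853 = 0.0007468 m/day.

0.000747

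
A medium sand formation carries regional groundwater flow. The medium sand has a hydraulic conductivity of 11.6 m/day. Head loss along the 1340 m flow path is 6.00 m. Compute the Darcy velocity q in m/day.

0.0519

Hydraulic gradient i = Δh / L = 6.00 / 1340 = 0.004478.
Specific discharge q = K · i = 11.60 × 0.004478 = 0.05194 m/day.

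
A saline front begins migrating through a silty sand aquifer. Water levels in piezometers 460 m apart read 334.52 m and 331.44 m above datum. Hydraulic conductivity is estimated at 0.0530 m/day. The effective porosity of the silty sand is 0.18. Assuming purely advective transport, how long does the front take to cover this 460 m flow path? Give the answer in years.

639

Hydraulic gradient i = (334.52 − 331.44) / 460 = 3.08 / 460 = 0.006696.
Darcy flux q = K · i = 0.05300 × 0.006696 = 0.0003549 m/day.
Seepage velocity v = q / n_e = 0.0003549 / 0.18 = 0.001971 m/day.
Travel time t = L / v = 460 / 0.001971 = 2.333e+05 days = 638.8 years.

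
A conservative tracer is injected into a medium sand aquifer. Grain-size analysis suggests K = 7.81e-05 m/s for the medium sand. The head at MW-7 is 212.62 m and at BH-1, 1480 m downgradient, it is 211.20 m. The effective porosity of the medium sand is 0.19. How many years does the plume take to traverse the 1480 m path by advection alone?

Convert K: 7.81e-05 m/s × 86400 = 6.748 m/day.
Hydraulic gradient i = (212.62 − 211.20) / 1480 = 1.42 / 1480 = 0.0009595.
Darcy flux q = K · i = 6.748 × 0.0009595 = 0.006474 m/day.
Seepage velocity v = q / n_e = 0.006474 / 0.19 = 0.03408 m/day.
Travel time t = L / v = 1480 / 0.03408 = 43433 days = 118.9 years.

119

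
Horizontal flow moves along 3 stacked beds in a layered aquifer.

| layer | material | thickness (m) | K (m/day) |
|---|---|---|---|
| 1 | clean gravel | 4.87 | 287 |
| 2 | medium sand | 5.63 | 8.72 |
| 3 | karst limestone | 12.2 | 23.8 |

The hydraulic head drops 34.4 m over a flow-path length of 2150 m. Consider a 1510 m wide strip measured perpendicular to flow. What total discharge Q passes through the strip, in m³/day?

Flow is parallel to layering, so each bed carries its own Darcy discharge and the transmissivities add.
Σ(K_i·b_i) = 287×4.87 + 8.72×5.63 + 23.8×12.2 = 1737 m²/day.
Hydraulic gradient i = Δh / L = 34.4 / 2150 = 0.01600.
Q = Σ(K_i·b_i) · W · i = 1737 × 1510 × 0.01600 = 41969 m³/day.

42000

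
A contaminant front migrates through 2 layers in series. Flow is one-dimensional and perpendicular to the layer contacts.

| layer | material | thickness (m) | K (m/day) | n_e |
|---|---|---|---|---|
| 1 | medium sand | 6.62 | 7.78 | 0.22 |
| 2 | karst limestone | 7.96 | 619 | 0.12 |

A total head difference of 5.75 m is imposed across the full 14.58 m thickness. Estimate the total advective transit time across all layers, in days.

0.362

With flow normal to the layers, continuity requires the same specific discharge q through every layer.
Σ(b_i/K_i) = 6.62/7.78 + 7.96/619 = 0.8638 d.
q = Δh / Σ(b_i/K_i) = 5.75 / 0.8638 = 6.657 m/day.
In each layer the seepage velocity is v_i = q/n_i, so the layer transit time is t_i = b_i·n_i / q:
  layer 1 (medium sand): t_1 = 6.62 × 0.22 / 6.657 = 0.2188 d
  layer 2 (karst limestone): t_2 = 7.96 × 0.12 / 6.657 = 0.1435 d
Total t = Σ t_i = 0.3623 days.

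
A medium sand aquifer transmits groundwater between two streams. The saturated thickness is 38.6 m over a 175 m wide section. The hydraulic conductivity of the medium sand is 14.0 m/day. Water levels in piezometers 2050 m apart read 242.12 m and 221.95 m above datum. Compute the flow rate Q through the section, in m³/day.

930

Cross-sectional area A = 175 × 38.6 = 6755 m².
Hydraulic gradient i = (242.12 − 221.95) / 2050 = 20.17 / 2050 = 0.009839.
Darcy's law: Q = K · A · i = 14.00 × 6755 × 0.009839 = 930.5 m³/day.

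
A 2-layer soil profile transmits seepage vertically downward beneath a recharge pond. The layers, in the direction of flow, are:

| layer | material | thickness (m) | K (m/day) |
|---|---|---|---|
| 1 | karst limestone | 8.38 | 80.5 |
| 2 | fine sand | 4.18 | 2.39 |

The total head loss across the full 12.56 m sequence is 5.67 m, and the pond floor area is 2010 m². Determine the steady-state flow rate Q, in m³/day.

Flow is perpendicular to layering, so the layers act in series and the equivalent K is the thickness-weighted harmonic mean.
Total thickness L = 8.38 + 4.18 = 12.56 m.
Σ(b_i/K_i) = 8.38/80.5 + 4.18/2.39 = 1.853 d.
K_eq = L / Σ(b_i/K_i) = 12.56 / 1.853 = 6.778 m/day.
Q = K_eq · A · (Δh/L) = 6.778 × 2010 × (5.67/12.56) = 6150 m³/day.

6150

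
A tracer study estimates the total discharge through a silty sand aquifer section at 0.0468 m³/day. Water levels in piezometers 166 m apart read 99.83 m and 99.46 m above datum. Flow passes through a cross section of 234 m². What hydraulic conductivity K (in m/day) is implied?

0.0897

Hydraulic gradient i = (99.83 − 99.46) / 166 = 0.37 / 166 = 0.002229.
From Q = K·A·i, K = Q / (A·i) = 0.0468 / (234.0 × 0.002229) = 0.08973 m/day.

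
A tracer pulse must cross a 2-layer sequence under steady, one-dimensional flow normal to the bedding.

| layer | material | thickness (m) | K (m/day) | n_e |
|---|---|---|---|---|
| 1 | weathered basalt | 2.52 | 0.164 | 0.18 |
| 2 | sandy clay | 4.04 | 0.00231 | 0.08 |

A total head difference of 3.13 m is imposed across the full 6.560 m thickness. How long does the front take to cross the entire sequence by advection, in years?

With flow normal to the layers, continuity requires the same specific discharge q through every layer.
Σ(b_i/K_i) = 2.52/0.164 + 4.04/0.00231 = 1764 d.
q = Δh / Σ(b_i/K_i) = 3.13 / 1764 = 0.001774 m/day.
In each layer the seepage velocity is v_i = q/n_i, so the layer transit time is t_i = b_i·n_i / q:
  layer 1 (weathered basalt): t_1 = 2.52 × 0.18 / 0.001774 = 255.7 d
  layer 2 (sandy clay): t_2 = 4.04 × 0.08 / 0.001774 = 182.2 d
Total t = Σ t_i = 437.9 days = 1.199 years.

1.20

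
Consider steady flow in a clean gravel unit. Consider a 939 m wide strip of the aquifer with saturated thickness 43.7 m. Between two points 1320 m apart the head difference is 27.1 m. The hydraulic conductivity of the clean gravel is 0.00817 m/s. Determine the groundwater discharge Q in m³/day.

Convert K: 0.00817 m/s × 86400 = 705.9 m/day.
Cross-sectional area A = 939 × 43.7 = 41034 m².
Hydraulic gradient i = Δh / L = 27.1 / 1320 = 0.02053.
Darcy's law: Q = K · A · i = 705.9 × 41034 × 0.02053 = 5.947e+05 m³/day.

595000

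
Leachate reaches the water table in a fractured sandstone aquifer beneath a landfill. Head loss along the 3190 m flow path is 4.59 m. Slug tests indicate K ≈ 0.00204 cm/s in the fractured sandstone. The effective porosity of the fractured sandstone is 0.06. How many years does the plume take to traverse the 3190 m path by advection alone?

Convert K: 0.00204 cm/s × 864 = 1.763 m/day.
Hydraulic gradient i = Δh / L = 4.59 / 3190 = 0.001439.
Darcy flux q = K · i = 1.763 × 0.001439 = 0.002536 m/day.
Seepage velocity v = q / n_e = 0.002536 / 0.06 = 0.04227 m/day.
Travel time t = L / v = 3190 / 0.04227 = 75470 days = 206.6 years.

207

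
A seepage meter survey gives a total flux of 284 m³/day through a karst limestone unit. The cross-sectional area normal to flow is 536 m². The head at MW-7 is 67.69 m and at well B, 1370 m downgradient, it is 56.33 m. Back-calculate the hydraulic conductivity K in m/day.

63.9

Hydraulic gradient i = (67.69 − 56.33) / 1370 = 11.36 / 1370 = 0.008292.
From Q = K·A·i, K = Q / (A·i) = 284 / (536.0 × 0.008292) = 63.90 m/day.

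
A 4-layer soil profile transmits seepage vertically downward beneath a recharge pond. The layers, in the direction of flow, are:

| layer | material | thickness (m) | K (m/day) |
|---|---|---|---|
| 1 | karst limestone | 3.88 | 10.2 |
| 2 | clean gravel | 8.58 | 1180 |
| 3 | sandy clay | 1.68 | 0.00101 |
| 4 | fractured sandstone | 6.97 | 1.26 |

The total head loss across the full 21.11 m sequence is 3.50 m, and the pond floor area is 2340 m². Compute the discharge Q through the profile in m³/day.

4.91

Flow is perpendicular to layering, so the layers act in series and the equivalent K is the thickness-weighted harmonic mean.
Total thickness L = 3.88 + 8.58 + 1.68 + 6.97 = 21.11 m.
Σ(b_i/K_i) = 3.88/10.2 + 8.58/1180 + 1.68/0.00101 + 6.97/1.26 = 1669 d.
K_eq = L / Σ(b_i/K_i) = 21.11 / 1669 = 0.01265 m/day.
Q = K_eq · A · (Δh/L) = 0.01265 × 2340 × (3.50/21.11) = 4.906 m³/day.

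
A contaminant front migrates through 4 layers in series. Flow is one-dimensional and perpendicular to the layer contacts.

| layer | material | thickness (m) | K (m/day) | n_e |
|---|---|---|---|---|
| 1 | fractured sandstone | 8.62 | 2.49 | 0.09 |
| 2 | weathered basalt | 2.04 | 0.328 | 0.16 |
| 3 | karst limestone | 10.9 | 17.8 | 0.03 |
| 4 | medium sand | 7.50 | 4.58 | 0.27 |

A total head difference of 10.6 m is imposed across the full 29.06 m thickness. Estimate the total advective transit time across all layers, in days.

With flow normal to the layers, continuity requires the same specific discharge q through every layer.
Σ(b_i/K_i) = 8.62/2.49 + 2.04/0.328 + 10.9/17.8 + 7.50/4.58 = 11.93 d.
q = Δh / Σ(b_i/K_i) = 10.6 / 11.93 = 0.8884 m/day.
In each layer the seepage velocity is v_i = q/n_i, so the layer transit time is t_i = b_i·n_i / q:
  layer 1 (fractured sandstone): t_1 = 8.62 × 0.09 / 0.8884 = 0.8732 d
  layer 2 (weathered basalt): t_2 = 2.04 × 0.16 / 0.8884 = 0.3674 d
  layer 3 (karst limestone): t_3 = 10.9 × 0.03 / 0.8884 = 0.3681 d
  layer 4 (medium sand): t_4 = 7.50 × 0.27 / 0.8884 = 2.279 d
Total t = Σ t_i = 3.888 days.

3.89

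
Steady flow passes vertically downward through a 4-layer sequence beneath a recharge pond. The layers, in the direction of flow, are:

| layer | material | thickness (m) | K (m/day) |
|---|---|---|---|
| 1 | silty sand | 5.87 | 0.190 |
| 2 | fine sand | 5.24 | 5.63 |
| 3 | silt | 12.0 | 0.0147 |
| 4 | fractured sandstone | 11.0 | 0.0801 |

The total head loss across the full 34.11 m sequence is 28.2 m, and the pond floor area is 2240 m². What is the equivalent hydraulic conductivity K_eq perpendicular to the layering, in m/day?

0.0346

Flow is perpendicular to layering, so the layers act in series and the equivalent K is the thickness-weighted harmonic mean.
Total thickness L = 5.87 + 5.24 + 12.0 + 11.0 = 34.11 m.
Σ(b_i/K_i) = 5.87/0.190 + 5.24/5.63 + 12.0/0.0147 + 11.0/0.0801 = 985.5 d.
K_eq = L / Σ(b_i/K_i) = 34.11 / 985.5 = 0.03461 m/day.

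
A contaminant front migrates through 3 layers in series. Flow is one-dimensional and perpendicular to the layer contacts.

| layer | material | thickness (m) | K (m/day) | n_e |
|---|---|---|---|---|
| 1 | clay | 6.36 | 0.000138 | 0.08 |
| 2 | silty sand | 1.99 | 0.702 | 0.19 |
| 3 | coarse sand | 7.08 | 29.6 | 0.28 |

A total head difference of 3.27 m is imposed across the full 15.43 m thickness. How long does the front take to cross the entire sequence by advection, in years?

111

With flow normal to the layers, continuity requires the same specific discharge q through every layer.
Σ(b_i/K_i) = 6.36/0.000138 + 1.99/0.702 + 7.08/29.6 = 46090 d.
q = Δh / Σ(b_i/K_i) = 3.27 / 46090 = 7.095e-05 m/day.
In each layer the seepage velocity is v_i = q/n_i, so the layer transit time is t_i = b_i·n_i / q:
  layer 1 (clay): t_1 = 6.36 × 0.08 / 7.095e-05 = 7171 d
  layer 2 (silty sand): t_2 = 1.99 × 0.19 / 7.095e-05 = 5329 d
  layer 3 (coarse sand): t_3 = 7.08 × 0.28 / 7.095e-05 = 27942 d
Total t = Σ t_i = 40442 days = 110.7 years.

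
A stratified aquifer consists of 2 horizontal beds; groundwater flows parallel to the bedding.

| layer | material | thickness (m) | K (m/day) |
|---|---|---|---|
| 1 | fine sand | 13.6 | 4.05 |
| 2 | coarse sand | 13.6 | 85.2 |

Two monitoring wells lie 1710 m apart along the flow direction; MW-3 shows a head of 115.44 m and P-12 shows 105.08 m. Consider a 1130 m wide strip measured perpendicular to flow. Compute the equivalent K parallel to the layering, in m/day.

Flow is parallel to layering, so each bed carries its own Darcy discharge and the transmissivities add.
Σ(K_i·b_i) = 4.05×13.6 + 85.2×13.6 = 1214 m²/day.
Total thickness b = 27.20 m, so K_eq = Σ(K_i·b_i)/b = 44.62 m/day.

44.6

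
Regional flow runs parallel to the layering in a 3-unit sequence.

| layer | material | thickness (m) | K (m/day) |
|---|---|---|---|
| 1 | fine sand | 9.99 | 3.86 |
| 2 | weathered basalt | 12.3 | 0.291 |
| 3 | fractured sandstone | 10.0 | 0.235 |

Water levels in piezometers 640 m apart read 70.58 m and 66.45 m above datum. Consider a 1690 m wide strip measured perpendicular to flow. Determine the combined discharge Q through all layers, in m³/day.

Flow is parallel to layering, so each bed carries its own Darcy discharge and the transmissivities add.
Σ(K_i·b_i) = 3.86×9.99 + 0.291×12.3 + 0.235×10.0 = 44.49 m²/day.
Hydraulic gradient i = (70.58 − 66.45) / 640 = 4.13 / 640 = 0.006453.
Q = Σ(K_i·b_i) · W · i = 44.49 × 1690 × 0.006453 = 485.2 m³/day.

485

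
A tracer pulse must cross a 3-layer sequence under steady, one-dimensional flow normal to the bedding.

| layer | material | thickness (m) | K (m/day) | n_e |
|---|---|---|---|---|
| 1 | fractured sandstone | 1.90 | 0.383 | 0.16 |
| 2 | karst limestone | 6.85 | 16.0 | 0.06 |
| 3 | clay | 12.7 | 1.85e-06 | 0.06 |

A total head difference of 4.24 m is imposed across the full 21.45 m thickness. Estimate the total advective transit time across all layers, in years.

6550

With flow normal to the layers, continuity requires the same specific discharge q through every layer.
Σ(b_i/K_i) = 1.90/0.383 + 6.85/16.0 + 12.7/1.85e-06 = 6.865e+06 d.
q = Δh / Σ(b_i/K_i) = 4.24 / 6.865e+06 = 6.176e-07 m/day.
In each layer the seepage velocity is v_i = q/n_i, so the layer transit time is t_i = b_i·n_i / q:
  layer 1 (fractured sandstone): t_1 = 1.90 × 0.16 / 6.176e-07 = 4.922e+05 d
  layer 2 (karst limestone): t_2 = 6.85 × 0.06 / 6.176e-07 = 6.654e+05 d
  layer 3 (clay): t_3 = 12.7 × 0.06 / 6.176e-07 = 1.234e+06 d
Total t = Σ t_i = 2.391e+06 days = 6547 years.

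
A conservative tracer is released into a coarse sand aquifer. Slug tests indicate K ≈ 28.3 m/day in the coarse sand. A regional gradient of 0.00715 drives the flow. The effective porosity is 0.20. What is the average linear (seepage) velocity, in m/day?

1.01

Hydraulic gradient i = 0.00715.
Darcy flux q = K · i = 28.30 × 0.007150 = 0.2023 m/day.
Seepage velocity v = q / n_e = 0.2023 / 0.20 = 1.012 m/day.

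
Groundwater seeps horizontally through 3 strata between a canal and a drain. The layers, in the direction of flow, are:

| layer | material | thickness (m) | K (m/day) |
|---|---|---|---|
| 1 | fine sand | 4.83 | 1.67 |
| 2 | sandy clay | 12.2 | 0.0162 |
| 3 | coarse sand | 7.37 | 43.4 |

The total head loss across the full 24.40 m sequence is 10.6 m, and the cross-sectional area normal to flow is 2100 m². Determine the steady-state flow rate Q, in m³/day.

29.4

Flow is perpendicular to layering, so the layers act in series and the equivalent K is the thickness-weighted harmonic mean.
Total thickness L = 4.83 + 12.2 + 7.37 = 24.40 m.
Σ(b_i/K_i) = 4.83/1.67 + 12.2/0.0162 + 7.37/43.4 = 756.1 d.
K_eq = L / Σ(b_i/K_i) = 24.40 / 756.1 = 0.03227 m/day.
Q = K_eq · A · (Δh/L) = 0.03227 × 2100 × (10.6/24.40) = 29.44 m³/day.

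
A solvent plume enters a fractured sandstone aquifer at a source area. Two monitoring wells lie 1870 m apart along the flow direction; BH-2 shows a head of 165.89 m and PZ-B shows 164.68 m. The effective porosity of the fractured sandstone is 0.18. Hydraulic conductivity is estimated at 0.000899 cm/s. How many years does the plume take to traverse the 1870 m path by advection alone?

1830

Convert K: 0.000899 cm/s × 864 = 0.7767 m/day.
Hydraulic gradient i = (165.89 − 164.68) / 1870 = 1.21 / 1870 = 0.0006471.
Darcy flux q = K · i = 0.7767 × 0.0006471 = 0.0005026 m/day.
Seepage velocity v = q / n_e = 0.0005026 / 0.18 = 0.002792 m/day.
Travel time t = L / v = 1870 / 0.002792 = 6.697e+05 days = 1834 years.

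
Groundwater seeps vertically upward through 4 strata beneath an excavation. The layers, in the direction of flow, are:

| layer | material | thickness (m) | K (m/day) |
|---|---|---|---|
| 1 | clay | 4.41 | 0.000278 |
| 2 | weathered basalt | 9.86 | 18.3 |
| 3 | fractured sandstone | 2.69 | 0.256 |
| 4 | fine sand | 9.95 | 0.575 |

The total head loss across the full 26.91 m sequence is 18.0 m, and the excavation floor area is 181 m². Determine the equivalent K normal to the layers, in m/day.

0.00169

Flow is perpendicular to layering, so the layers act in series and the equivalent K is the thickness-weighted harmonic mean.
Total thickness L = 4.41 + 9.86 + 2.69 + 9.95 = 26.91 m.
Σ(b_i/K_i) = 4.41/0.000278 + 9.86/18.3 + 2.69/0.256 + 9.95/0.575 = 15892 d.
K_eq = L / Σ(b_i/K_i) = 26.91 / 15892 = 0.001693 m/day.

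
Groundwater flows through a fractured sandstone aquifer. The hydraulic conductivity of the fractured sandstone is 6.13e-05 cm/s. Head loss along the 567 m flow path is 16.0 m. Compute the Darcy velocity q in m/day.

0.00149

Convert K: 6.13e-05 cm/s × 864 = 0.05296 m/day.
Hydraulic gradient i = Δh / L = 16.0 / 567 = 0.02822.
Specific discharge q = K · i = 0.05296 × 0.02822 = 0.001495 m/day.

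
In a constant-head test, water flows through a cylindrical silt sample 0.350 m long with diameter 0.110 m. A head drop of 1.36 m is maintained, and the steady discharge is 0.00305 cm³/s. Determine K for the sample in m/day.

Cross-sectional area A = π·(d/2)² = π × (0.110/2)² = 0.009503 m².
Convert discharge: 0.00305 cm³/s = 3.050e-09 m³/s.
Darcy's law rearranged: K = Q·L / (A·Δh) = 3.050e-09 × 0.350 / (0.009503 × 1.36) = 8.259e-08 m/s = 0.007136 m/day.

0.00714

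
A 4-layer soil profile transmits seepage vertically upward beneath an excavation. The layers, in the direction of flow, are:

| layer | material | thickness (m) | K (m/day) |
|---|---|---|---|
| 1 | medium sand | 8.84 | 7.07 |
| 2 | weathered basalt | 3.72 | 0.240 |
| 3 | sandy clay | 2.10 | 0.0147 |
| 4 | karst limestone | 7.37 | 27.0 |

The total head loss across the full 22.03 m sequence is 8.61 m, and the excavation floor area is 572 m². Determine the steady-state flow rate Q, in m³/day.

30.8

Flow is perpendicular to layering, so the layers act in series and the equivalent K is the thickness-weighted harmonic mean.
Total thickness L = 8.84 + 3.72 + 2.10 + 7.37 = 22.03 m.
Σ(b_i/K_i) = 8.84/7.07 + 3.72/0.240 + 2.10/0.0147 + 7.37/27.0 = 159.9 d.
K_eq = L / Σ(b_i/K_i) = 22.03 / 159.9 = 0.1378 m/day.
Q = K_eq · A · (Δh/L) = 0.1378 × 572 × (8.61/22.03) = 30.80 m³/day.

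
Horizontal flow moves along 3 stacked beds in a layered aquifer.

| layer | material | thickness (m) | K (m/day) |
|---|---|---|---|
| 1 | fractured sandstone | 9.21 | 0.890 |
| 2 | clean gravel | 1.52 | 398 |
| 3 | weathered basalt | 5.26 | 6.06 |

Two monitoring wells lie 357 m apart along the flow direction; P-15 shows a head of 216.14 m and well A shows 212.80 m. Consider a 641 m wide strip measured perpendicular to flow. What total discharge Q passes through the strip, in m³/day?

3870

Flow is parallel to layering, so each bed carries its own Darcy discharge and the transmissivities add.
Σ(K_i·b_i) = 0.890×9.21 + 398×1.52 + 6.06×5.26 = 645.0 m²/day.
Hydraulic gradient i = (216.14 − 212.80) / 357 = 3.34 / 357 = 0.009356.
Q = Σ(K_i·b_i) · W · i = 645.0 × 641 × 0.009356 = 3868 m³/day.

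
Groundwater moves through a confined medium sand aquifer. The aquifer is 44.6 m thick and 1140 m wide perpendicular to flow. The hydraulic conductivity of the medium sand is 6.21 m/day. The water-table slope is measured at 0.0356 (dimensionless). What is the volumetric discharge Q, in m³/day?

Cross-sectional area A = 1140 × 44.6 = 50844 m².
Hydraulic gradient i = 0.0356.
Darcy's law: Q = K · A · i = 6.210 × 50844 × 0.03560 = 11240 m³/day.

11200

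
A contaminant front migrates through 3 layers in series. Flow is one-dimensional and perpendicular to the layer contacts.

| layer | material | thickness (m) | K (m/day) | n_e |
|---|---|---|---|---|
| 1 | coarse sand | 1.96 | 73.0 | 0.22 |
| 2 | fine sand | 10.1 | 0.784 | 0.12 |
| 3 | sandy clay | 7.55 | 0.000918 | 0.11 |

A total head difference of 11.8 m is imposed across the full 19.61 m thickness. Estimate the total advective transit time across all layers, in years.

With flow normal to the layers, continuity requires the same specific discharge q through every layer.
Σ(b_i/K_i) = 1.96/73.0 + 10.1/0.784 + 7.55/0.000918 = 8237 d.
q = Δh / Σ(b_i/K_i) = 11.8 / 8237 = 0.001433 m/day.
In each layer the seepage velocity is v_i = q/n_i, so the layer transit time is t_i = b_i·n_i / q:
  layer 1 (coarse sand): t_1 = 1.96 × 0.22 / 0.001433 = 301.0 d
  layer 2 (fine sand): t_2 = 10.1 × 0.12 / 0.001433 = 846.1 d
  layer 3 (sandy clay): t_3 = 7.55 × 0.11 / 0.001433 = 579.8 d
Total t = Σ t_i = 1727 days = 4.728 years.

4.73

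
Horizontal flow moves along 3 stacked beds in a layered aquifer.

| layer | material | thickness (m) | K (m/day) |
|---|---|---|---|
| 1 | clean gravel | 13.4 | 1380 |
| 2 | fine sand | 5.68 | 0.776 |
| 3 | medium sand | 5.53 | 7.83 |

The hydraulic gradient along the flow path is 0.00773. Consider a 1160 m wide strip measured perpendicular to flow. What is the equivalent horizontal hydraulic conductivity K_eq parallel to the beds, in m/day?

753

Flow is parallel to layering, so each bed carries its own Darcy discharge and the transmissivities add.
Σ(K_i·b_i) = 1380×13.4 + 0.776×5.68 + 7.83×5.53 = 18540 m²/day.
Total thickness b = 24.61 m, so K_eq = Σ(K_i·b_i)/b = 753.3 m/day.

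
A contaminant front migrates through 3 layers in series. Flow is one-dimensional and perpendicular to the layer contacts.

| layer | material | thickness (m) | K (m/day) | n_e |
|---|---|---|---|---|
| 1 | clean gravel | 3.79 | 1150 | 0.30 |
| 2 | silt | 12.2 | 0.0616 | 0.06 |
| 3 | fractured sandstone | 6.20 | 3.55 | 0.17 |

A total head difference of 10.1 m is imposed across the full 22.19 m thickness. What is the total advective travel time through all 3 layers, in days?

57.8

With flow normal to the layers, continuity requires the same specific discharge q through every layer.
Σ(b_i/K_i) = 3.79/1150 + 12.2/0.0616 + 6.20/3.55 = 199.8 d.
q = Δh / Σ(b_i/K_i) = 10.1 / 199.8 = 0.05055 m/day.
In each layer the seepage velocity is v_i = q/n_i, so the layer transit time is t_i = b_i·n_i / q:
  layer 1 (clean gravel): t_1 = 3.79 × 0.30 / 0.05055 = 22.49 d
  layer 2 (silt): t_2 = 12.2 × 0.06 / 0.05055 = 14.48 d
  layer 3 (fractured sandstone): t_3 = 6.20 × 0.17 / 0.05055 = 20.85 d
Total t = Σ t_i = 57.82 days.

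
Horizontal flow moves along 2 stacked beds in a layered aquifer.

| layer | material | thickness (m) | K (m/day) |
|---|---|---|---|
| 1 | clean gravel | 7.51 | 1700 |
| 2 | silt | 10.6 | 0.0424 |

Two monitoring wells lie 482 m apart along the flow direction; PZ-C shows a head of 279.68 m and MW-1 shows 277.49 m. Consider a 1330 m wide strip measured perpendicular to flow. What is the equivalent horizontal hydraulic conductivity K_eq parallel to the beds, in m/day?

Flow is parallel to layering, so each bed carries its own Darcy discharge and the transmissivities add.
Σ(K_i·b_i) = 1700×7.51 + 0.0424×10.6 = 12767 m²/day.
Total thickness b = 18.11 m, so K_eq = Σ(K_i·b_i)/b = 705.0 m/day.

705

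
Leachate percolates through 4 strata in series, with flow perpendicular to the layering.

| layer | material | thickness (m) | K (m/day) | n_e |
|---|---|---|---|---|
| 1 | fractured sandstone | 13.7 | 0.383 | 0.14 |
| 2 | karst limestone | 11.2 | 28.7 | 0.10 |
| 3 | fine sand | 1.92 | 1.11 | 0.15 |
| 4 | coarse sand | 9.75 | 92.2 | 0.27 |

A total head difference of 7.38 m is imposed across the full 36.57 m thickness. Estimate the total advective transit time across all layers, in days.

30.7

With flow normal to the layers, continuity requires the same specific discharge q through every layer.
Σ(b_i/K_i) = 13.7/0.383 + 11.2/28.7 + 1.92/1.11 + 9.75/92.2 = 38.00 d.
q = Δh / Σ(b_i/K_i) = 7.38 / 38.00 = 0.1942 m/day.
In each layer the seepage velocity is v_i = q/n_i, so the layer transit time is t_i = b_i·n_i / q:
  layer 1 (fractured sandstone): t_1 = 13.7 × 0.14 / 0.1942 = 9.875 d
  layer 2 (karst limestone): t_2 = 11.2 × 0.10 / 0.1942 = 5.766 d
  layer 3 (fine sand): t_3 = 1.92 × 0.15 / 0.1942 = 1.483 d
  layer 4 (coarse sand): t_4 = 9.75 × 0.27 / 0.1942 = 13.55 d
Total t = Σ t_i = 30.68 days.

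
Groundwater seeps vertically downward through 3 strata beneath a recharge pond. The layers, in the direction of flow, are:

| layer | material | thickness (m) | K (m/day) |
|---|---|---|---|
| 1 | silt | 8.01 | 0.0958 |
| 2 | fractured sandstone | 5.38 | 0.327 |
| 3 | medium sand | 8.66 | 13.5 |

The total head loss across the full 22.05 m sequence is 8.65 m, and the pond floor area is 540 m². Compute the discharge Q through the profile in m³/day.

46.4

Flow is perpendicular to layering, so the layers act in series and the equivalent K is the thickness-weighted harmonic mean.
Total thickness L = 8.01 + 5.38 + 8.66 = 22.05 m.
Σ(b_i/K_i) = 8.01/0.0958 + 5.38/0.327 + 8.66/13.5 = 100.7 d.
K_eq = L / Σ(b_i/K_i) = 22.05 / 100.7 = 0.2190 m/day.
Q = K_eq · A · (Δh/L) = 0.2190 × 540 × (8.65/22.05) = 46.38 m³/day.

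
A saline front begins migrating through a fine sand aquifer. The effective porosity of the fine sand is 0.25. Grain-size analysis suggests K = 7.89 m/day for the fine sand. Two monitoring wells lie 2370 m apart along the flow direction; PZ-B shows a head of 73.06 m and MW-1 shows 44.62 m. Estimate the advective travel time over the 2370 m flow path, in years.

17.1

Hydraulic gradient i = (73.06 − 44.62) / 2370 = 28.44 / 2370 = 0.01200.
Darcy flux q = K · i = 7.890 × 0.01200 = 0.09468 m/day.
Seepage velocity v = q / n_e = 0.09468 / 0.25 = 0.3787 m/day.
Travel time t = L / v = 2370 / 0.3787 = 6258 days = 17.13 years.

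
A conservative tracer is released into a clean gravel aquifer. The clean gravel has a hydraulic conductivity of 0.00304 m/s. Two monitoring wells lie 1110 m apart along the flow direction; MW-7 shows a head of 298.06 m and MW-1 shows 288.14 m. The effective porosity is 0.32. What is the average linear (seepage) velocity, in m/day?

Convert K: 0.00304 m/s × 86400 = 262.7 m/day.
Hydraulic gradient i = (298.06 − 288.14) / 1110 = 9.92 / 1110 = 0.008937.
Darcy flux q = K · i = 262.7 × 0.008937 = 2.347 m/day.
Seepage velocity v = q / n_e = 2.347 / 0.32 = 7.335 m/day.

7.34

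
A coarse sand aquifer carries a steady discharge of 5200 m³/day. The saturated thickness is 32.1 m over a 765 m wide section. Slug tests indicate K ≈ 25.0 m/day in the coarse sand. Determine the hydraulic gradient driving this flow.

0.00847

Cross-sectional area A = 765 × 32.1 = 24556 m².
From Q = K·A·i, i = Q / (K·A) = 5200 / (25.00 × 24556) = 0.008470.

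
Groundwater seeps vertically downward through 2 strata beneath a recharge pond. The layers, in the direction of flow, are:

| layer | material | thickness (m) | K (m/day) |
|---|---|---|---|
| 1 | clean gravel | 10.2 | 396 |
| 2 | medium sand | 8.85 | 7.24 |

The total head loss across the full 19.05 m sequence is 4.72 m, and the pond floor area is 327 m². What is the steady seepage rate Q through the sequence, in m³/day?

Flow is perpendicular to layering, so the layers act in series and the equivalent K is the thickness-weighted harmonic mean.
Total thickness L = 10.2 + 8.85 = 19.05 m.
Σ(b_i/K_i) = 10.2/396 + 8.85/7.24 = 1.248 d.
K_eq = L / Σ(b_i/K_i) = 19.05 / 1.248 = 15.26 m/day.
Q = K_eq · A · (Δh/L) = 15.26 × 327 × (4.72/19.05) = 1237 m³/day.

1240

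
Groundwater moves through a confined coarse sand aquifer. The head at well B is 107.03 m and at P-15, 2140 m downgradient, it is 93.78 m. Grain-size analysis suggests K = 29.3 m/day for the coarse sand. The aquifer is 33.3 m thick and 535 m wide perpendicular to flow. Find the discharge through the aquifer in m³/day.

3230

Cross-sectional area A = 535 × 33.3 = 17816 m².
Hydraulic gradient i = (107.03 − 93.78) / 2140 = 13.25 / 2140 = 0.006192.
Darcy's law: Q = K · A · i = 29.30 × 17816 × 0.006192 = 3232 m³/day.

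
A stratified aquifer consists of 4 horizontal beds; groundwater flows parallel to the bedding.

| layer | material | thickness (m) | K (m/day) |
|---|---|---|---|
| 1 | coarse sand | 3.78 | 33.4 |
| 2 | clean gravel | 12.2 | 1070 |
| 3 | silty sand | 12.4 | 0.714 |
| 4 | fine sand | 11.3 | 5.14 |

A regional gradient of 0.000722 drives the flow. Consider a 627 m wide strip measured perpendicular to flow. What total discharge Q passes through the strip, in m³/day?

6000

Flow is parallel to layering, so each bed carries its own Darcy discharge and the transmissivities add.
Σ(K_i·b_i) = 33.4×3.78 + 1070×12.2 + 0.714×12.4 + 5.14×11.3 = 13247 m²/day.
Hydraulic gradient i = 0.000722.
Q = Σ(K_i·b_i) · W · i = 13247 × 627 × 0.0007220 = 5997 m³/day.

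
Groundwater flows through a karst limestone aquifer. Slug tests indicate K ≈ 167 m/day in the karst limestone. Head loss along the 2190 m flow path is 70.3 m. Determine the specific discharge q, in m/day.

Hydraulic gradient i = Δh / L = 70.3 / 2190 = 0.03210.
Specific discharge q = K · i = 167.0 × 0.03210 = 5.361 m/day.

5.36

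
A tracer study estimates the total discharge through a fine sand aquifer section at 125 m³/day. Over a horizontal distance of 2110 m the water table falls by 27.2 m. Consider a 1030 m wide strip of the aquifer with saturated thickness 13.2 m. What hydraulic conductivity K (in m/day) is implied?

Cross-sectional area A = 1030 × 13.2 = 13596 m².
Hydraulic gradient i = Δh / L = 27.2 / 2110 = 0.01289.
From Q = K·A·i, K = Q / (A·i) = 125 / (13596 × 0.01289) = 0.7132 m/day.

0.713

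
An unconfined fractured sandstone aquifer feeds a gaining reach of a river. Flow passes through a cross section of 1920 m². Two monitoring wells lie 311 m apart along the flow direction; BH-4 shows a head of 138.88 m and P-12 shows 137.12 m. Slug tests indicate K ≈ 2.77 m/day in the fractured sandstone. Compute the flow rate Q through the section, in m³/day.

Hydraulic gradient i = (138.88 − 137.12) / 311 = 1.76 / 311 = 0.005659.
Darcy's law: Q = K · A · i = 2.770 × 1920 × 0.005659 = 30.10 m³/day.

30.1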